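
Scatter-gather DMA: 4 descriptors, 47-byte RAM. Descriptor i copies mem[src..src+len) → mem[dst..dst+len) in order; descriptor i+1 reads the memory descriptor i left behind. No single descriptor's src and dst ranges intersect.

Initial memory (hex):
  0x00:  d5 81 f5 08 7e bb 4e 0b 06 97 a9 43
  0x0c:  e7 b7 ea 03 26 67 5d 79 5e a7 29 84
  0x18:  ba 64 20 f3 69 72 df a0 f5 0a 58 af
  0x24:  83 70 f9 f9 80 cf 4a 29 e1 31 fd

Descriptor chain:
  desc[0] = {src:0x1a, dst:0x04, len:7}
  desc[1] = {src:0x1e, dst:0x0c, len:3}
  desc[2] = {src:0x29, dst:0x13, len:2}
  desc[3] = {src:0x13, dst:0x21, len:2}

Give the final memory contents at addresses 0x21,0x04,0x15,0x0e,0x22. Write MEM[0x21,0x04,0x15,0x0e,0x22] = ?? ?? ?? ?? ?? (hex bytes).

MEM[0x21,0x04,0x15,0x0e,0x22] = cf 20 a7 f5 4a

#0 dst[0x04+7] := {0x20,0xf3,0x69,0x72,0xdf,0xa0,0xf5}
#1 dst[0x0c+3] := {0xdf,0xa0,0xf5}
#2 dst[0x13+2] := {0xcf,0x4a}
#3 dst[0x21+2] := {0xcf,0x4a}
query mem[0x21]=0xcf, mem[0x04]=0x20, mem[0x15]=0xa7, mem[0x0e]=0xf5, mem[0x22]=0x4a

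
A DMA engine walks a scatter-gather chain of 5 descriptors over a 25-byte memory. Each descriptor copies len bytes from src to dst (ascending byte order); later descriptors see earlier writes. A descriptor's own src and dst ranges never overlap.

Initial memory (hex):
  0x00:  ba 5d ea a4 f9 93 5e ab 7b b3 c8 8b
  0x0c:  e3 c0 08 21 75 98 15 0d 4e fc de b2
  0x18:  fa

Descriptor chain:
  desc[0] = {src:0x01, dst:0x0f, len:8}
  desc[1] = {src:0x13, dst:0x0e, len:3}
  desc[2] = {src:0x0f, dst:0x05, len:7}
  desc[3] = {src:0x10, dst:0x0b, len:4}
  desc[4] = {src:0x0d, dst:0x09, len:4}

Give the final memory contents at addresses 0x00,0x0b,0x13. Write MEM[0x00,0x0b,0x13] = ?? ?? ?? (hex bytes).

MEM[0x00,0x0b,0x13] = ba 5e 93

[0] 0x01->0x0f len=8 : 5d ea a4 f9 93 5e ab 7b
[1] 0x13->0x0e len=3 : 93 5e ab
[2] 0x0f->0x05 len=7 : 5e ab a4 f9 93 5e ab
[3] 0x10->0x0b len=4 : ab a4 f9 93
[4] 0x0d->0x09 len=4 : f9 93 5e ab
query mem[0x00]=0xba, mem[0x0b]=0x5e, mem[0x13]=0x93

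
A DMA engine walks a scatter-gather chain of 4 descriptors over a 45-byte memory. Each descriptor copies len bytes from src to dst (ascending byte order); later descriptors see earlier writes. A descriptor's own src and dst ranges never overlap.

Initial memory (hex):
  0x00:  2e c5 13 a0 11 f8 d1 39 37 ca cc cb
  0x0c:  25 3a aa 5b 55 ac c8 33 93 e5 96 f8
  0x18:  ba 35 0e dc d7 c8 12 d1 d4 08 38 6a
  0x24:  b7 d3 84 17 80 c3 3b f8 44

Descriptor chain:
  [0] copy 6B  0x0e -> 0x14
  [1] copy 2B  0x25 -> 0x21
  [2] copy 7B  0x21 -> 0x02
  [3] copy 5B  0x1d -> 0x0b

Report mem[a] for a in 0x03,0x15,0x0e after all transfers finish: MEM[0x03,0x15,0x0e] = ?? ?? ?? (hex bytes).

#0 dst[0x14+6] := {0xaa,0x5b,0x55,0xac,0xc8,0x33}
#1 dst[0x21+2] := {0xd3,0x84}
#2 dst[0x02+7] := {0xd3,0x84,0x6a,0xb7,0xd3,0x84,0x17}
#3 dst[0x0b+5] := {0xc8,0x12,0xd1,0xd4,0xd3}
query mem[0x03]=0x84, mem[0x15]=0x5b, mem[0x0e]=0xd4

MEM[0x03,0x15,0x0e] = 84 5b d4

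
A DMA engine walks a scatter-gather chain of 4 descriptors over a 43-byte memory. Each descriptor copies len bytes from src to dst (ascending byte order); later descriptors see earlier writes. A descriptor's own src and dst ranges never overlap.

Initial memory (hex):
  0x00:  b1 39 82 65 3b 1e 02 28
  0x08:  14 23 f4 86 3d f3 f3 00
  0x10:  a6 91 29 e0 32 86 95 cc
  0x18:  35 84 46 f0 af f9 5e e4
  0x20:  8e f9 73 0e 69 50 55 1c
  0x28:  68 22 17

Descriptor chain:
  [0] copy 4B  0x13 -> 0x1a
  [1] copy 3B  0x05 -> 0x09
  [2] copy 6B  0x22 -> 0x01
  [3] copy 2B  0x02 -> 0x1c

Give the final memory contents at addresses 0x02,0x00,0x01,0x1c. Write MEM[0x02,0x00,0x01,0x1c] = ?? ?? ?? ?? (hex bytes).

#0 dst[0x1a+4] := {0xe0,0x32,0x86,0x95}
#1 dst[0x09+3] := {0x1e,0x02,0x28}
#2 dst[0x01+6] := {0x73,0x0e,0x69,0x50,0x55,0x1c}
#3 dst[0x1c+2] := {0x0e,0x69}
query mem[0x02]=0x0e, mem[0x00]=0xb1, mem[0x01]=0x73, mem[0x1c]=0x0e

MEM[0x02,0x00,0x01,0x1c] = 0e b1 73 0e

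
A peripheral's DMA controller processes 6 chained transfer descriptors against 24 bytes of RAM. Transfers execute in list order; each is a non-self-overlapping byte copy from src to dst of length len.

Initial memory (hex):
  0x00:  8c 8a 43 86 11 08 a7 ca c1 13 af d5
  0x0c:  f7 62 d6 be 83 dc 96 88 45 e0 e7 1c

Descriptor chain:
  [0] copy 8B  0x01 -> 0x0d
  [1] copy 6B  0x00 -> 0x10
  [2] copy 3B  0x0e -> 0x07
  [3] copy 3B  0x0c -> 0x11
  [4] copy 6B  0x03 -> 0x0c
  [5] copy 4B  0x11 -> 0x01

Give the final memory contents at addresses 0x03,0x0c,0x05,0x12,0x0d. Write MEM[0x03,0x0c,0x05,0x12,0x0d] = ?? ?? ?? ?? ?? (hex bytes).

[0] 0x01->0x0d len=8 : 8a 43 86 11 08 a7 ca c1
[1] 0x00->0x10 len=6 : 8c 8a 43 86 11 08
[2] 0x0e->0x07 len=3 : 43 86 8c
[3] 0x0c->0x11 len=3 : f7 8a 43
[4] 0x03->0x0c len=6 : 86 11 08 a7 43 86
[5] 0x11->0x01 len=4 : 86 8a 43 11
query mem[0x03]=0x43, mem[0x0c]=0x86, mem[0x05]=0x08, mem[0x12]=0x8a, mem[0x0d]=0x11

MEM[0x03,0x0c,0x05,0x12,0x0d] = 43 86 08 8a 11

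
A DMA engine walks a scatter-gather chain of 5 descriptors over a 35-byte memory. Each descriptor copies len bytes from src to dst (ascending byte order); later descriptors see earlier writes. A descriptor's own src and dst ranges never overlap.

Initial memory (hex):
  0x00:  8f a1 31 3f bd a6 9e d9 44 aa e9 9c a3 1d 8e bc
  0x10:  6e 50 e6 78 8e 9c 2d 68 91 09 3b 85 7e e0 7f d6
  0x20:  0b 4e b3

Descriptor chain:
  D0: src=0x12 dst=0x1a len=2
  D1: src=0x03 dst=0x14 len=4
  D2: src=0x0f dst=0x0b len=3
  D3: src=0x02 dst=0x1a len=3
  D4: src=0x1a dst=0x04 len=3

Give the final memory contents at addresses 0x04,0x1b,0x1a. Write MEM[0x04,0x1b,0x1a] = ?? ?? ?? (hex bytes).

MEM[0x04,0x1b,0x1a] = 31 3f 31

D0: mem[0x1a..0x1b] <- [e6 78]
D1: mem[0x14..0x17] <- [3f bd a6 9e]
D2: mem[0x0b..0x0d] <- [bc 6e 50]
D3: mem[0x1a..0x1c] <- [31 3f bd]
D4: mem[0x04..0x06] <- [31 3f bd]
query mem[0x04]=0x31, mem[0x1b]=0x3f, mem[0x1a]=0x31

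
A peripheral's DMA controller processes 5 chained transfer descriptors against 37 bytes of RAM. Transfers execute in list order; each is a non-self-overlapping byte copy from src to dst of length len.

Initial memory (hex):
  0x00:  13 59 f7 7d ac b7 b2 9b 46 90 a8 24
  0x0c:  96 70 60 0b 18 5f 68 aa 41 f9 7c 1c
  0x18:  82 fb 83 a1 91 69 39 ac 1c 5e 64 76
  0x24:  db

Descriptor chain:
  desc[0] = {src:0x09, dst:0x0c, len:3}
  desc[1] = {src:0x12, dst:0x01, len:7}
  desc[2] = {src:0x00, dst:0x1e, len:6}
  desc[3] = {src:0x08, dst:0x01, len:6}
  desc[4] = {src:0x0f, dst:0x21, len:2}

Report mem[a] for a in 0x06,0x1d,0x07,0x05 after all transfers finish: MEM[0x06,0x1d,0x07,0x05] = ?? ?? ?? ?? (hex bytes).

MEM[0x06,0x1d,0x07,0x05] = a8 69 82 90

[0] 0x09->0x0c len=3 : 90 a8 24
[1] 0x12->0x01 len=7 : 68 aa 41 f9 7c 1c 82
[2] 0x00->0x1e len=6 : 13 68 aa 41 f9 7c
[3] 0x08->0x01 len=6 : 46 90 a8 24 90 a8
[4] 0x0f->0x21 len=2 : 0b 18
query mem[0x06]=0xa8, mem[0x1d]=0x69, mem[0x07]=0x82, mem[0x05]=0x90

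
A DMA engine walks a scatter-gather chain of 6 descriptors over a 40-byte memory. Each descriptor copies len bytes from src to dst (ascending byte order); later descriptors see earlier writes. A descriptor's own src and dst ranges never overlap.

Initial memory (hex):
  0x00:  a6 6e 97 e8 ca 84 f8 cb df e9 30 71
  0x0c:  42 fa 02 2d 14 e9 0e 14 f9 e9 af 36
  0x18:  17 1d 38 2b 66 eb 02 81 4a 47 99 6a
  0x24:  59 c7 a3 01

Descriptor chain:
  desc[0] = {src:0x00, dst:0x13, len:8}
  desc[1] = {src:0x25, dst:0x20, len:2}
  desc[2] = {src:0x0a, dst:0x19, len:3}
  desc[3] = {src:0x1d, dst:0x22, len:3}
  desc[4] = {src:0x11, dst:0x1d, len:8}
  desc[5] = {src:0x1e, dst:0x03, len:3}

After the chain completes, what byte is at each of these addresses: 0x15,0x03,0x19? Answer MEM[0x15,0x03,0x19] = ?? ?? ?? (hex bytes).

D0: mem[0x13..0x1a] <- [a6 6e 97 e8 ca 84 f8 cb]
D1: mem[0x20..0x21] <- [c7 a3]
D2: mem[0x19..0x1b] <- [30 71 42]
D3: mem[0x22..0x24] <- [eb 02 81]
D4: mem[0x1d..0x24] <- [e9 0e a6 6e 97 e8 ca 84]
D5: mem[0x03..0x05] <- [0e a6 6e]
query mem[0x15]=0x97, mem[0x03]=0x0e, mem[0x19]=0x30

MEM[0x15,0x03,0x19] = 97 0e 30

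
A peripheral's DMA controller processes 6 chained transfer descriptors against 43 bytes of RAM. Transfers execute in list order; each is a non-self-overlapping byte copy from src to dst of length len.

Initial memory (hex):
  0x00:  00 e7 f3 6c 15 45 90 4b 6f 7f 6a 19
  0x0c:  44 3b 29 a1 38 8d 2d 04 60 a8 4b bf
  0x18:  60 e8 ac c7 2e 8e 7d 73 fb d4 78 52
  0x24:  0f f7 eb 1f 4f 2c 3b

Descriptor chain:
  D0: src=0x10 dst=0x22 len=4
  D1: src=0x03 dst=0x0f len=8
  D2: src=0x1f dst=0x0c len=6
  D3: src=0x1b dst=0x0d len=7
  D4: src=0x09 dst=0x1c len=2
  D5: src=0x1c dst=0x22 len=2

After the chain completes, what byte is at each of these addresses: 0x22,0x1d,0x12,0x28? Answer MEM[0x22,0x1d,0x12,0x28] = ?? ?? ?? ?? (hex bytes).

D0: mem[0x22..0x25] <- [38 8d 2d 04]
D1: mem[0x0f..0x16] <- [6c 15 45 90 4b 6f 7f 6a]
D2: mem[0x0c..0x11] <- [73 fb d4 38 8d 2d]
D3: mem[0x0d..0x13] <- [c7 2e 8e 7d 73 fb d4]
D4: mem[0x1c..0x1d] <- [7f 6a]
D5: mem[0x22..0x23] <- [7f 6a]
query mem[0x22]=0x7f, mem[0x1d]=0x6a, mem[0x12]=0xfb, mem[0x28]=0x4f

MEM[0x22,0x1d,0x12,0x28] = 7f 6a fb 4f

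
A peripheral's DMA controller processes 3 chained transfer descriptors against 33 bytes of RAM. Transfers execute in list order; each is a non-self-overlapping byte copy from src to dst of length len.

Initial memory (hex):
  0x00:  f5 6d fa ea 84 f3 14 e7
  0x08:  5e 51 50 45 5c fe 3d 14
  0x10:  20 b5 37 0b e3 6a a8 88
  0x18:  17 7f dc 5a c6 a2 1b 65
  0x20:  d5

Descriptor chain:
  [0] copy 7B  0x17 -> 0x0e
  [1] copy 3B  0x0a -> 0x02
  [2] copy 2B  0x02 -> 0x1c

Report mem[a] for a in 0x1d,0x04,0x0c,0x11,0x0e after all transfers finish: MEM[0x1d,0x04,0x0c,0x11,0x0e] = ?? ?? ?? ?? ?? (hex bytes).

D0: mem[0x0e..0x14] <- [88 17 7f dc 5a c6 a2]
D1: mem[0x02..0x04] <- [50 45 5c]
D2: mem[0x1c..0x1d] <- [50 45]
query mem[0x1d]=0x45, mem[0x04]=0x5c, mem[0x0c]=0x5c, mem[0x11]=0xdc, mem[0x0e]=0x88

MEM[0x1d,0x04,0x0c,0x11,0x0e] = 45 5c 5c dc 88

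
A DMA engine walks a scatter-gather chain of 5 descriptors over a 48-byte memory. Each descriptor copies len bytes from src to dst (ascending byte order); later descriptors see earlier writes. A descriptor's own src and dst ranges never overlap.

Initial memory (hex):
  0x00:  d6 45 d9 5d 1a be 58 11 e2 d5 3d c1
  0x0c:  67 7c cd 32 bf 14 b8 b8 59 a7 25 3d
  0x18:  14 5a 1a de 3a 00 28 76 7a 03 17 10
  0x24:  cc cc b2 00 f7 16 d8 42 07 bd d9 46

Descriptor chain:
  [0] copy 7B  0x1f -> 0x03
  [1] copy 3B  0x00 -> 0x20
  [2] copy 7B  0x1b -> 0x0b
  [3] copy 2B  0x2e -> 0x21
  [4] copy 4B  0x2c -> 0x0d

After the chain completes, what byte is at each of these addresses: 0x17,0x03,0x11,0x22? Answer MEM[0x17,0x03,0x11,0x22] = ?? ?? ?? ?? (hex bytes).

MEM[0x17,0x03,0x11,0x22] = 3d 76 45 46

[0] 0x1f->0x03 len=7 : 76 7a 03 17 10 cc cc
[1] 0x00->0x20 len=3 : d6 45 d9
[2] 0x1b->0x0b len=7 : de 3a 00 28 76 d6 45
[3] 0x2e->0x21 len=2 : d9 46
[4] 0x2c->0x0d len=4 : 07 bd d9 46
query mem[0x17]=0x3d, mem[0x03]=0x76, mem[0x11]=0x45, mem[0x22]=0x46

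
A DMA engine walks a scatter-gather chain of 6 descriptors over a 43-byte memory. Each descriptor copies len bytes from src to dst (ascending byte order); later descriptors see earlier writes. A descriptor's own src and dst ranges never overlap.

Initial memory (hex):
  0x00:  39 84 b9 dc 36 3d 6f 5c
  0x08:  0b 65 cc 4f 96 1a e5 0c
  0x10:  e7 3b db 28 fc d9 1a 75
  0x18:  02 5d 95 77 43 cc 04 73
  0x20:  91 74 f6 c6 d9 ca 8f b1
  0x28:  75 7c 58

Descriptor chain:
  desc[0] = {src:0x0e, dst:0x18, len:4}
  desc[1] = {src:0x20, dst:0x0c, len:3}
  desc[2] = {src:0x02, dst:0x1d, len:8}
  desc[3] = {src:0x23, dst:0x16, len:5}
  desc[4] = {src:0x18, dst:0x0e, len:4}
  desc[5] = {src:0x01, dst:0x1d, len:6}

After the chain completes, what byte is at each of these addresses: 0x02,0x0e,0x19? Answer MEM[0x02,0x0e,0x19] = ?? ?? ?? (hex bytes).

MEM[0x02,0x0e,0x19] = b9 ca 8f

#0 dst[0x18+4] := {0xe5,0x0c,0xe7,0x3b}
#1 dst[0x0c+3] := {0x91,0x74,0xf6}
#2 dst[0x1d+8] := {0xb9,0xdc,0x36,0x3d,0x6f,0x5c,0x0b,0x65}
#3 dst[0x16+5] := {0x0b,0x65,0xca,0x8f,0xb1}
#4 dst[0x0e+4] := {0xca,0x8f,0xb1,0x3b}
#5 dst[0x1d+6] := {0x84,0xb9,0xdc,0x36,0x3d,0x6f}
query mem[0x02]=0xb9, mem[0x0e]=0xca, mem[0x19]=0x8f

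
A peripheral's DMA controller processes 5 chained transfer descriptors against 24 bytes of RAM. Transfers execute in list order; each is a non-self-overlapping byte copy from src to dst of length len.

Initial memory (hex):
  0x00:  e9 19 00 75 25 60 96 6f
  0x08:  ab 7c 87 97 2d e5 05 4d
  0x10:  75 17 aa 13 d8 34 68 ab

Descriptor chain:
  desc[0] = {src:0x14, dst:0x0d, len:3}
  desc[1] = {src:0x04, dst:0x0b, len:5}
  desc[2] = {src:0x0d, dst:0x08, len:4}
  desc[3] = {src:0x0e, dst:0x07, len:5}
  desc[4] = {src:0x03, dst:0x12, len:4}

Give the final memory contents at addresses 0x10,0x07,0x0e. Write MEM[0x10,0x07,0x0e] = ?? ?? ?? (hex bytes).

MEM[0x10,0x07,0x0e] = 75 6f 6f

[0] 0x14->0x0d len=3 : d8 34 68
[1] 0x04->0x0b len=5 : 25 60 96 6f ab
[2] 0x0d->0x08 len=4 : 96 6f ab 75
[3] 0x0e->0x07 len=5 : 6f ab 75 17 aa
[4] 0x03->0x12 len=4 : 75 25 60 96
query mem[0x10]=0x75, mem[0x07]=0x6f, mem[0x0e]=0x6f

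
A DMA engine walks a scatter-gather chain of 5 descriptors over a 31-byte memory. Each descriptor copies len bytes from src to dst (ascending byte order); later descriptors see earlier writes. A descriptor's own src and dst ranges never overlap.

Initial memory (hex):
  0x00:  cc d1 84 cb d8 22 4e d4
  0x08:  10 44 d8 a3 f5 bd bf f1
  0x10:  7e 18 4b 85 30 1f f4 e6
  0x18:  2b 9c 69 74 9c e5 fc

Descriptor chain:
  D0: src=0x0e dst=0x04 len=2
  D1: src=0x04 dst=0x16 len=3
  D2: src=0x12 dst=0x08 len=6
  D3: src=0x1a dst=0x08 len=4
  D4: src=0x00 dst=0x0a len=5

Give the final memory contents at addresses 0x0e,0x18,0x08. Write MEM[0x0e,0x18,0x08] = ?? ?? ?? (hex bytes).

MEM[0x0e,0x18,0x08] = bf 4e 69

  after D0: wrote 2B at 0x04 = bff1
  after D1: wrote 3B at 0x16 = bff14e
  after D2: wrote 6B at 0x08 = 4b85301fbff1
  after D3: wrote 4B at 0x08 = 69749ce5
  after D4: wrote 5B at 0x0a = ccd184cbbf
query mem[0x0e]=0xbf, mem[0x18]=0x4e, mem[0x08]=0x69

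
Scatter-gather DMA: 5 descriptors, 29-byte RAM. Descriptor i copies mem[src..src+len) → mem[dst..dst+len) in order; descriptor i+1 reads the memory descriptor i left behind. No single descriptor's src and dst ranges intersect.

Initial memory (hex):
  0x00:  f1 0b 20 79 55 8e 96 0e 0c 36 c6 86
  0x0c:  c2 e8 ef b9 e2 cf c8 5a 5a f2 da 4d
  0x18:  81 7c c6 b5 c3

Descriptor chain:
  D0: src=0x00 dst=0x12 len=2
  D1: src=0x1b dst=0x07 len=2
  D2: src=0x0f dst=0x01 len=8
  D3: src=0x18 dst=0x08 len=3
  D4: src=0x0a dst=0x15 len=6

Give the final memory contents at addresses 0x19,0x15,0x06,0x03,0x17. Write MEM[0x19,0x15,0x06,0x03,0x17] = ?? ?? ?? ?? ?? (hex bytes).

MEM[0x19,0x15,0x06,0x03,0x17] = ef c6 5a cf c2

[0] 0x00->0x12 len=2 : f1 0b
[1] 0x1b->0x07 len=2 : b5 c3
[2] 0x0f->0x01 len=8 : b9 e2 cf f1 0b 5a f2 da
[3] 0x18->0x08 len=3 : 81 7c c6
[4] 0x0a->0x15 len=6 : c6 86 c2 e8 ef b9
query mem[0x19]=0xef, mem[0x15]=0xc6, mem[0x06]=0x5a, mem[0x03]=0xcf, mem[0x17]=0xc2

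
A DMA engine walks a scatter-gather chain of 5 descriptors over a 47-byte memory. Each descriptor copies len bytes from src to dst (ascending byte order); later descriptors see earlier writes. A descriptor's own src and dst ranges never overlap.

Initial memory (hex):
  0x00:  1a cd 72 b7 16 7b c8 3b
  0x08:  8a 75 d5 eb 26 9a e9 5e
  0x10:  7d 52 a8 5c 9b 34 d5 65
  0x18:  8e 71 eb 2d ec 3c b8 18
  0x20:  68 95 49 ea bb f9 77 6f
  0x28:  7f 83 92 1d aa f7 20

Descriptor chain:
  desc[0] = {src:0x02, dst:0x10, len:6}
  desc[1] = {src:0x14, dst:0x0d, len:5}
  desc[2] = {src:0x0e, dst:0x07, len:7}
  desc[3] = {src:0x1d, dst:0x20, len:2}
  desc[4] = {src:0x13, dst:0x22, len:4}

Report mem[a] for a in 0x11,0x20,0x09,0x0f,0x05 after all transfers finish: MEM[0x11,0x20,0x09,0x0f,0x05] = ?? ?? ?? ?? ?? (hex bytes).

D0: mem[0x10..0x15] <- [72 b7 16 7b c8 3b]
D1: mem[0x0d..0x11] <- [c8 3b d5 65 8e]
D2: mem[0x07..0x0d] <- [3b d5 65 8e 16 7b c8]
D3: mem[0x20..0x21] <- [3c b8]
D4: mem[0x22..0x25] <- [7b c8 3b d5]
query mem[0x11]=0x8e, mem[0x20]=0x3c, mem[0x09]=0x65, mem[0x0f]=0xd5, mem[0x05]=0x7b

MEM[0x11,0x20,0x09,0x0f,0x05] = 8e 3c 65 d5 7b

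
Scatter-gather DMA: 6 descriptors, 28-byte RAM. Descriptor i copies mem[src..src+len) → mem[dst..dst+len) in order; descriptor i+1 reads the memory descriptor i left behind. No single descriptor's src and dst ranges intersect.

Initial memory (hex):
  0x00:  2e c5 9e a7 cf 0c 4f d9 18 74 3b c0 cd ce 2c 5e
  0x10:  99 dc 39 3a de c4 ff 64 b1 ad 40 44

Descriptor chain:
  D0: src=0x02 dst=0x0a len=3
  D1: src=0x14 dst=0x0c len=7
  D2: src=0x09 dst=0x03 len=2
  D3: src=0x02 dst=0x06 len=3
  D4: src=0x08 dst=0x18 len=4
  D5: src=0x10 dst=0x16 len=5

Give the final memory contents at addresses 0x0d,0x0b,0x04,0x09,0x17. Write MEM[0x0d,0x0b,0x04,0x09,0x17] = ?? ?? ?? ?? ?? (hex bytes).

#0 dst[0x0a+3] := {0x9e,0xa7,0xcf}
#1 dst[0x0c+7] := {0xde,0xc4,0xff,0x64,0xb1,0xad,0x40}
#2 dst[0x03+2] := {0x74,0x9e}
#3 dst[0x06+3] := {0x9e,0x74,0x9e}
#4 dst[0x18+4] := {0x9e,0x74,0x9e,0xa7}
#5 dst[0x16+5] := {0xb1,0xad,0x40,0x3a,0xde}
query mem[0x0d]=0xc4, mem[0x0b]=0xa7, mem[0x04]=0x9e, mem[0x09]=0x74, mem[0x17]=0xad

MEM[0x0d,0x0b,0x04,0x09,0x17] = c4 a7 9e 74 ad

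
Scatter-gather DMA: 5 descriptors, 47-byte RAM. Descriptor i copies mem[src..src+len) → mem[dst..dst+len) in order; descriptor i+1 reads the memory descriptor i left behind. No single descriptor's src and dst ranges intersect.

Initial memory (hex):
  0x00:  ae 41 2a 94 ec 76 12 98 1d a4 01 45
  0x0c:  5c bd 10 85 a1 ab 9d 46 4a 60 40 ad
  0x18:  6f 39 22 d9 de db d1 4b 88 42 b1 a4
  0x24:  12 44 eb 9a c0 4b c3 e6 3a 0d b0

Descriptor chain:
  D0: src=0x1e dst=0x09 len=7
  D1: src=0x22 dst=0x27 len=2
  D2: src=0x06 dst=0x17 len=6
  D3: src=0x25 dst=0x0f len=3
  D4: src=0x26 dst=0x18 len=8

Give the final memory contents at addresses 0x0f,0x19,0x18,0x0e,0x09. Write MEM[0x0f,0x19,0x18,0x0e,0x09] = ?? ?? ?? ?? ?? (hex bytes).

  after D0: wrote 7B at 0x09 = d14b8842b1a412
  after D1: wrote 2B at 0x27 = b1a4
  after D2: wrote 6B at 0x17 = 12981dd14b88
  after D3: wrote 3B at 0x0f = 44ebb1
  after D4: wrote 8B at 0x18 = ebb1a44bc3e63a0d
query mem[0x0f]=0x44, mem[0x19]=0xb1, mem[0x18]=0xeb, mem[0x0e]=0xa4, mem[0x09]=0xd1

MEM[0x0f,0x19,0x18,0x0e,0x09] = 44 b1 eb a4 d1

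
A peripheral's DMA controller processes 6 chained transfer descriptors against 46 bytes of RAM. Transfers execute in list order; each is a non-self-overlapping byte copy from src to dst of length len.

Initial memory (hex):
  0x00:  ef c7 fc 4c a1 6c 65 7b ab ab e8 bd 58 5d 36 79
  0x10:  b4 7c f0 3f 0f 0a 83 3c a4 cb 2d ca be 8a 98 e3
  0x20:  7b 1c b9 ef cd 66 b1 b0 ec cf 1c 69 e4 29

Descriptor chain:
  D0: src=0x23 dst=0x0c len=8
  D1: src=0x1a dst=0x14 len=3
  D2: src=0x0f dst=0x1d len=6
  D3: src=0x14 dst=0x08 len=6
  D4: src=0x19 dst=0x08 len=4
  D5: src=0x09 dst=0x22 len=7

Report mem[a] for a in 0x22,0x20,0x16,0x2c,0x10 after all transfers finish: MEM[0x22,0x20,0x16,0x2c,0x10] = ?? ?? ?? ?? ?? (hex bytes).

MEM[0x22,0x20,0x16,0x2c,0x10] = 2d cf be e4 b0

#0 dst[0x0c+8] := {0xef,0xcd,0x66,0xb1,0xb0,0xec,0xcf,0x1c}
#1 dst[0x14+3] := {0x2d,0xca,0xbe}
#2 dst[0x1d+6] := {0xb1,0xb0,0xec,0xcf,0x1c,0x2d}
#3 dst[0x08+6] := {0x2d,0xca,0xbe,0x3c,0xa4,0xcb}
#4 dst[0x08+4] := {0xcb,0x2d,0xca,0xbe}
#5 dst[0x22+7] := {0x2d,0xca,0xbe,0xa4,0xcb,0x66,0xb1}
query mem[0x22]=0x2d, mem[0x20]=0xcf, mem[0x16]=0xbe, mem[0x2c]=0xe4, mem[0x10]=0xb0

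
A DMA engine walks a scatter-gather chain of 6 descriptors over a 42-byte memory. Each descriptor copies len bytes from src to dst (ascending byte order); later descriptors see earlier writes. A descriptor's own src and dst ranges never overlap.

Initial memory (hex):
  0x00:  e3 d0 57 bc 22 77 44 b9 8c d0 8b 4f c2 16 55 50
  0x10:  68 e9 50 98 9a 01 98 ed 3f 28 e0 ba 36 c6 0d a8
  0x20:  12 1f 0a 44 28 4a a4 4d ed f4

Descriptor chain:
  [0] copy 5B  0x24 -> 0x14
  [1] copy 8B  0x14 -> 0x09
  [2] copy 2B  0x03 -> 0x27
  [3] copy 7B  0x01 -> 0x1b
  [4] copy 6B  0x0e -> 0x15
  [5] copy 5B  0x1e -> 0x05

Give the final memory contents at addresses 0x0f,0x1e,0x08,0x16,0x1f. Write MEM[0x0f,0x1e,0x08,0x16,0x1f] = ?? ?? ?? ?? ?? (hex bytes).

MEM[0x0f,0x1e,0x08,0x16,0x1f] = e0 22 b9 e0 77

D0: mem[0x14..0x18] <- [28 4a a4 4d ed]
D1: mem[0x09..0x10] <- [28 4a a4 4d ed 28 e0 ba]
D2: mem[0x27..0x28] <- [bc 22]
D3: mem[0x1b..0x21] <- [d0 57 bc 22 77 44 b9]
D4: mem[0x15..0x1a] <- [28 e0 ba e9 50 98]
D5: mem[0x05..0x09] <- [22 77 44 b9 0a]
query mem[0x0f]=0xe0, mem[0x1e]=0x22, mem[0x08]=0xb9, mem[0x16]=0xe0, mem[0x1f]=0x77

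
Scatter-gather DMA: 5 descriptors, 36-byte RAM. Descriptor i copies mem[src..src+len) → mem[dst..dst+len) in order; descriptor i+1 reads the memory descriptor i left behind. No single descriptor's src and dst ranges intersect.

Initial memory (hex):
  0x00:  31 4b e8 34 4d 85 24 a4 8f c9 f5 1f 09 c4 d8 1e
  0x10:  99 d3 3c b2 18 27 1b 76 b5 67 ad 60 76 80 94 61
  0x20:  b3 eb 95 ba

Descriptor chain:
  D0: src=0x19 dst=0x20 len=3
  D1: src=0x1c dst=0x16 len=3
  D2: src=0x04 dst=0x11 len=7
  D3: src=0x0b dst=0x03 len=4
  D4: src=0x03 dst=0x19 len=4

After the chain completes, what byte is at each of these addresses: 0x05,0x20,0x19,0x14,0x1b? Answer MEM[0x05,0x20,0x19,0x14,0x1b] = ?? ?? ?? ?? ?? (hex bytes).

MEM[0x05,0x20,0x19,0x14,0x1b] = c4 67 1f a4 c4

#0 dst[0x20+3] := {0x67,0xad,0x60}
#1 dst[0x16+3] := {0x76,0x80,0x94}
#2 dst[0x11+7] := {0x4d,0x85,0x24,0xa4,0x8f,0xc9,0xf5}
#3 dst[0x03+4] := {0x1f,0x09,0xc4,0xd8}
#4 dst[0x19+4] := {0x1f,0x09,0xc4,0xd8}
query mem[0x05]=0xc4, mem[0x20]=0x67, mem[0x19]=0x1f, mem[0x14]=0xa4, mem[0x1b]=0xc4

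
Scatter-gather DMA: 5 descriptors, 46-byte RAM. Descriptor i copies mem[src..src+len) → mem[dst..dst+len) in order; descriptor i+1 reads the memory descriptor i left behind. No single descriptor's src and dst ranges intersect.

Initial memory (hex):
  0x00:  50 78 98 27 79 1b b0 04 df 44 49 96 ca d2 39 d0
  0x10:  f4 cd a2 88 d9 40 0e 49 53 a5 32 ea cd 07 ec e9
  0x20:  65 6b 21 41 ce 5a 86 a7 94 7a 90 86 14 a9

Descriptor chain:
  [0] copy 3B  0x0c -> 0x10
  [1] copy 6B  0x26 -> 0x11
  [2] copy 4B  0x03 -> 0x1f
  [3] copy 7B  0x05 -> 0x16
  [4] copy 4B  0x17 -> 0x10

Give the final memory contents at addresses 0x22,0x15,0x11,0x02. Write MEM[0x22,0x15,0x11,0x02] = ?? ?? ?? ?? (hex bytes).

  after D0: wrote 3B at 0x10 = cad239
  after D1: wrote 6B at 0x11 = 86a7947a9086
  after D2: wrote 4B at 0x1f = 27791bb0
  after D3: wrote 7B at 0x16 = 1bb004df444996
  after D4: wrote 4B at 0x10 = b004df44
query mem[0x22]=0xb0, mem[0x15]=0x90, mem[0x11]=0x04, mem[0x02]=0x98

MEM[0x22,0x15,0x11,0x02] = b0 90 04 98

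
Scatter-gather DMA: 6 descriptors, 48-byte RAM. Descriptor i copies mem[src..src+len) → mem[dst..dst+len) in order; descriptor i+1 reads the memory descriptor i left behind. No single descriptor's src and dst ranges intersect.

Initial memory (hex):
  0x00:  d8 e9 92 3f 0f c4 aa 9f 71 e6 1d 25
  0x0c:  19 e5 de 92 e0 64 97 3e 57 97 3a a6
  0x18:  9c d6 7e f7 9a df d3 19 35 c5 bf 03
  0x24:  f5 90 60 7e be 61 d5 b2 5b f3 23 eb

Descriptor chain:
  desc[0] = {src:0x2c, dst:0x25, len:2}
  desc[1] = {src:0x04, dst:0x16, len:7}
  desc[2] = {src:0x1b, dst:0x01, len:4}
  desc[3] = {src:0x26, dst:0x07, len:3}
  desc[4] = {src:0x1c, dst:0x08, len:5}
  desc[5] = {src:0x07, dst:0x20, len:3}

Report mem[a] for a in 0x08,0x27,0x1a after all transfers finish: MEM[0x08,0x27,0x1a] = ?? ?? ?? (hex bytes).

MEM[0x08,0x27,0x1a] = 1d 7e 71

  after D0: wrote 2B at 0x25 = 5bf3
  after D1: wrote 7B at 0x16 = 0fc4aa9f71e61d
  after D2: wrote 4B at 0x01 = e61ddfd3
  after D3: wrote 3B at 0x07 = f37ebe
  after D4: wrote 5B at 0x08 = 1ddfd31935
  after D5: wrote 3B at 0x20 = f31ddf
query mem[0x08]=0x1d, mem[0x27]=0x7e, mem[0x1a]=0x71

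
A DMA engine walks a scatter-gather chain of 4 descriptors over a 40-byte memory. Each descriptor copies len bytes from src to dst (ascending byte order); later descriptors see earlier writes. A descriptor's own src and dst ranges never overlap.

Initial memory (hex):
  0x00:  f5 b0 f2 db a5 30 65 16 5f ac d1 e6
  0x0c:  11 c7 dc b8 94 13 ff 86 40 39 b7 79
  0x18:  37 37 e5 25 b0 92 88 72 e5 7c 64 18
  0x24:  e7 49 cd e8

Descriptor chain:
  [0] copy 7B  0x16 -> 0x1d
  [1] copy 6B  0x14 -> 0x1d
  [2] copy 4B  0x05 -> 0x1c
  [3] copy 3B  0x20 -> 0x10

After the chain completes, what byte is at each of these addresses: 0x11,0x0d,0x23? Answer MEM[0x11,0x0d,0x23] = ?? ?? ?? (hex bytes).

MEM[0x11,0x0d,0x23] = 37 c7 b0

[0] 0x16->0x1d len=7 : b7 79 37 37 e5 25 b0
[1] 0x14->0x1d len=6 : 40 39 b7 79 37 37
[2] 0x05->0x1c len=4 : 30 65 16 5f
[3] 0x20->0x10 len=3 : 79 37 37
query mem[0x11]=0x37, mem[0x0d]=0xc7, mem[0x23]=0xb0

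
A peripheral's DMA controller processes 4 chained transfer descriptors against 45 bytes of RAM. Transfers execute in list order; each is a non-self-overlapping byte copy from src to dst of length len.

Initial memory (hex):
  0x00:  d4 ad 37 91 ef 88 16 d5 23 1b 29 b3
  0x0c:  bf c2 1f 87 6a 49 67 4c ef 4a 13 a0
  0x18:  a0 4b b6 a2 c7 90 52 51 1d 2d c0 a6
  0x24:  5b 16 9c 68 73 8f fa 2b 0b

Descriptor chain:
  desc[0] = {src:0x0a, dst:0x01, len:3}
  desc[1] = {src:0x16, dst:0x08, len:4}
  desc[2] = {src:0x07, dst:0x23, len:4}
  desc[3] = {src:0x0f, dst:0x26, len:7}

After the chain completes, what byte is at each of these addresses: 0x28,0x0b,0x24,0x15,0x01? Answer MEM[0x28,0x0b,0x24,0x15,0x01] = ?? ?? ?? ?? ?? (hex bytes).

MEM[0x28,0x0b,0x24,0x15,0x01] = 49 4b 13 4a 29

D0: mem[0x01..0x03] <- [29 b3 bf]
D1: mem[0x08..0x0b] <- [13 a0 a0 4b]
D2: mem[0x23..0x26] <- [d5 13 a0 a0]
D3: mem[0x26..0x2c] <- [87 6a 49 67 4c ef 4a]
query mem[0x28]=0x49, mem[0x0b]=0x4b, mem[0x24]=0x13, mem[0x15]=0x4a, mem[0x01]=0x29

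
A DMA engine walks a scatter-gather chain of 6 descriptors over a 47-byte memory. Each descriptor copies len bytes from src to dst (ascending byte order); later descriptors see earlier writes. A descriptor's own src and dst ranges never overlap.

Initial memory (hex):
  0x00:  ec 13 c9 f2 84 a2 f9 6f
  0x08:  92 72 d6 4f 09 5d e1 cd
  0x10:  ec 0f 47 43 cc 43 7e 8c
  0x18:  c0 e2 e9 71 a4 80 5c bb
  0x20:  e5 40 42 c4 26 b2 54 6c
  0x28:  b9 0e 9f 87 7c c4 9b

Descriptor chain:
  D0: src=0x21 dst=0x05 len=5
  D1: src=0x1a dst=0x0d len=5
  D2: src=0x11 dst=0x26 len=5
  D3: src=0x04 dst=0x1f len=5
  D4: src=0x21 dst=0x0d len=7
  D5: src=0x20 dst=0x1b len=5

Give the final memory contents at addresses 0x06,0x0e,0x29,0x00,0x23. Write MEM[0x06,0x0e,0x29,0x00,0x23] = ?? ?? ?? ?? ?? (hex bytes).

[0] 0x21->0x05 len=5 : 40 42 c4 26 b2
[1] 0x1a->0x0d len=5 : e9 71 a4 80 5c
[2] 0x11->0x26 len=5 : 5c 47 43 cc 43
[3] 0x04->0x1f len=5 : 84 40 42 c4 26
[4] 0x21->0x0d len=7 : 42 c4 26 26 b2 5c 47
[5] 0x20->0x1b len=5 : 40 42 c4 26 26
query mem[0x06]=0x42, mem[0x0e]=0xc4, mem[0x29]=0xcc, mem[0x00]=0xec, mem[0x23]=0x26

MEM[0x06,0x0e,0x29,0x00,0x23] = 42 c4 cc ec 26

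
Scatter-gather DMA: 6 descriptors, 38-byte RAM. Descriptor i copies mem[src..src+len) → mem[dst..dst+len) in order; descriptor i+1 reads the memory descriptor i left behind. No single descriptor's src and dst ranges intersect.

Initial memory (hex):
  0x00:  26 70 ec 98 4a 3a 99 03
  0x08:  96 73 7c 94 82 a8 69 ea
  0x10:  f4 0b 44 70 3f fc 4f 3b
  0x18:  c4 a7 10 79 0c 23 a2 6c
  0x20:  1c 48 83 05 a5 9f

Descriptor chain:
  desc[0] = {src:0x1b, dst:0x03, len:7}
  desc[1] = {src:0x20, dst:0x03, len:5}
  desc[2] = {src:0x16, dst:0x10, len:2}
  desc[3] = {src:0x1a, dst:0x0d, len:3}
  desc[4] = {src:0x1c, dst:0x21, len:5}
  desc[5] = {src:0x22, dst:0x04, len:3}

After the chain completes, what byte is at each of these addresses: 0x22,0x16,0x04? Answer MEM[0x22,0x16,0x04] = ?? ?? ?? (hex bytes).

#0 dst[0x03+7] := {0x79,0x0c,0x23,0xa2,0x6c,0x1c,0x48}
#1 dst[0x03+5] := {0x1c,0x48,0x83,0x05,0xa5}
#2 dst[0x10+2] := {0x4f,0x3b}
#3 dst[0x0d+3] := {0x10,0x79,0x0c}
#4 dst[0x21+5] := {0x0c,0x23,0xa2,0x6c,0x1c}
#5 dst[0x04+3] := {0x23,0xa2,0x6c}
query mem[0x22]=0x23, mem[0x16]=0x4f, mem[0x04]=0x23

MEM[0x22,0x16,0x04] = 23 4f 23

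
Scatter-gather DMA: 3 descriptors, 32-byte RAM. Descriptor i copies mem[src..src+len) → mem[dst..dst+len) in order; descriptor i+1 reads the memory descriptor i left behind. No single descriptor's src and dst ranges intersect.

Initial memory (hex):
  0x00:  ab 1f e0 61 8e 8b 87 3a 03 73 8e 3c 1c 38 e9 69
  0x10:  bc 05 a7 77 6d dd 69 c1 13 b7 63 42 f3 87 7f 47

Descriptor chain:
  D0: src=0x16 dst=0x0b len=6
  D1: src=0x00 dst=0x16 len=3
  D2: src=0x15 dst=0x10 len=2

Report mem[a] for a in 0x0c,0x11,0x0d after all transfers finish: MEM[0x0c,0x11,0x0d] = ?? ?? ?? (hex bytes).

[0] 0x16->0x0b len=6 : 69 c1 13 b7 63 42
[1] 0x00->0x16 len=3 : ab 1f e0
[2] 0x15->0x10 len=2 : dd ab
query mem[0x0c]=0xc1, mem[0x11]=0xab, mem[0x0d]=0x13

MEM[0x0c,0x11,0x0d] = c1 ab 13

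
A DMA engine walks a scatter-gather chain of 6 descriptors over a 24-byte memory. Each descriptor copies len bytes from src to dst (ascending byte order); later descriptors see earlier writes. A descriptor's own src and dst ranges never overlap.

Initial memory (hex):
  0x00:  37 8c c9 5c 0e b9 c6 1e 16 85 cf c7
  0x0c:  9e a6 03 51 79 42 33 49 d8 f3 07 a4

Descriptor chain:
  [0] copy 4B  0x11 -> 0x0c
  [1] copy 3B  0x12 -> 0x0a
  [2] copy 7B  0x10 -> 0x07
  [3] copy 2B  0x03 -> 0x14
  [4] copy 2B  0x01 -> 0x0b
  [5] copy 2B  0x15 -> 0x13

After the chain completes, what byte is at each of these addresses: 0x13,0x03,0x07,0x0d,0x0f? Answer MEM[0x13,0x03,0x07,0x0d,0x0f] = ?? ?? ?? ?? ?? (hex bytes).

  after D0: wrote 4B at 0x0c = 423349d8
  after D1: wrote 3B at 0x0a = 3349d8
  after D2: wrote 7B at 0x07 = 79423349d8f307
  after D3: wrote 2B at 0x14 = 5c0e
  after D4: wrote 2B at 0x0b = 8cc9
  after D5: wrote 2B at 0x13 = 0e07
query mem[0x13]=0x0e, mem[0x03]=0x5c, mem[0x07]=0x79, mem[0x0d]=0x07, mem[0x0f]=0xd8

MEM[0x13,0x03,0x07,0x0d,0x0f] = 0e 5c 79 07 d8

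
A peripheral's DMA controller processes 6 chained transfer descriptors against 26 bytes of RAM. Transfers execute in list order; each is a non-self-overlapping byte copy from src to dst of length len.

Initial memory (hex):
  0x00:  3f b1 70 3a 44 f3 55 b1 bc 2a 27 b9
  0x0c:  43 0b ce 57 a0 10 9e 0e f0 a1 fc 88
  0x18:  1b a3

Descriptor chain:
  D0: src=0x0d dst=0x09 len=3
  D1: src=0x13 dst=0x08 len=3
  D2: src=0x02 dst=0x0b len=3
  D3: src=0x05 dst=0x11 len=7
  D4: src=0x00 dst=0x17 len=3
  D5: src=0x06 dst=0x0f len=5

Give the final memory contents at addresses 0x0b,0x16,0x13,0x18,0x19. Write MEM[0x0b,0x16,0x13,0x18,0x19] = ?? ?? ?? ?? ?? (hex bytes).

#0 dst[0x09+3] := {0x0b,0xce,0x57}
#1 dst[0x08+3] := {0x0e,0xf0,0xa1}
#2 dst[0x0b+3] := {0x70,0x3a,0x44}
#3 dst[0x11+7] := {0xf3,0x55,0xb1,0x0e,0xf0,0xa1,0x70}
#4 dst[0x17+3] := {0x3f,0xb1,0x70}
#5 dst[0x0f+5] := {0x55,0xb1,0x0e,0xf0,0xa1}
query mem[0x0b]=0x70, mem[0x16]=0xa1, mem[0x13]=0xa1, mem[0x18]=0xb1, mem[0x19]=0x70

MEM[0x0b,0x16,0x13,0x18,0x19] = 70 a1 a1 b1 70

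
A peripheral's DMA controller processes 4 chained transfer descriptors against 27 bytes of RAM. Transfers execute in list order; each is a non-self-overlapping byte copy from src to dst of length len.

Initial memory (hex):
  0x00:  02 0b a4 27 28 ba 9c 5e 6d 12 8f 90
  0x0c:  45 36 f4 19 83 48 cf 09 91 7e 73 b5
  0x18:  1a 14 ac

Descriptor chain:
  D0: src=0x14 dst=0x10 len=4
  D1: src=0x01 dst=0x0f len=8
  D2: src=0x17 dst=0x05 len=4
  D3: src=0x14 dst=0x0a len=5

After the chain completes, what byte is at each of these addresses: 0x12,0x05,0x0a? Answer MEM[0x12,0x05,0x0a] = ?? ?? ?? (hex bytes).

[0] 0x14->0x10 len=4 : 91 7e 73 b5
[1] 0x01->0x0f len=8 : 0b a4 27 28 ba 9c 5e 6d
[2] 0x17->0x05 len=4 : b5 1a 14 ac
[3] 0x14->0x0a len=5 : 9c 5e 6d b5 1a
query mem[0x12]=0x28, mem[0x05]=0xb5, mem[0x0a]=0x9c

MEM[0x12,0x05,0x0a] = 28 b5 9c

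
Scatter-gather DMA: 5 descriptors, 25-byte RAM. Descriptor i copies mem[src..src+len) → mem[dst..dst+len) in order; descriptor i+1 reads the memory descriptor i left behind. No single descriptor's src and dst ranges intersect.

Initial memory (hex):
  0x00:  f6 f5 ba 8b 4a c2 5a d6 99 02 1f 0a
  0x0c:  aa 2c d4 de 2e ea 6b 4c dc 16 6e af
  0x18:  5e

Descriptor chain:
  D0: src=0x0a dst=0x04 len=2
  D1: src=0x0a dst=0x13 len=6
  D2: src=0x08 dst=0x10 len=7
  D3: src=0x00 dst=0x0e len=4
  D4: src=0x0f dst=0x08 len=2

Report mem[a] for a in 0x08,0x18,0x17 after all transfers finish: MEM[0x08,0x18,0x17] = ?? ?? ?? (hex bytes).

MEM[0x08,0x18,0x17] = f5 de d4

#0 dst[0x04+2] := {0x1f,0x0a}
#1 dst[0x13+6] := {0x1f,0x0a,0xaa,0x2c,0xd4,0xde}
#2 dst[0x10+7] := {0x99,0x02,0x1f,0x0a,0xaa,0x2c,0xd4}
#3 dst[0x0e+4] := {0xf6,0xf5,0xba,0x8b}
#4 dst[0x08+2] := {0xf5,0xba}
query mem[0x08]=0xf5, mem[0x18]=0xde, mem[0x17]=0xd4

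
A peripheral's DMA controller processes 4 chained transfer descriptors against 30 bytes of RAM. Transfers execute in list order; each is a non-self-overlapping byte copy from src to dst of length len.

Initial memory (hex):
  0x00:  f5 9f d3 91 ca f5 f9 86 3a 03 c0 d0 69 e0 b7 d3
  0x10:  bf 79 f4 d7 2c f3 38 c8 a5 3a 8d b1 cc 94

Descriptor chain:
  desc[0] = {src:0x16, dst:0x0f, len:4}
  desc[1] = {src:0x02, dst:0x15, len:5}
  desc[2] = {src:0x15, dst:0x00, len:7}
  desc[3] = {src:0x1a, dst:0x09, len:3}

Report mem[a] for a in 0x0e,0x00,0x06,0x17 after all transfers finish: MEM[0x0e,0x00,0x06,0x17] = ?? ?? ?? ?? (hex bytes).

MEM[0x0e,0x00,0x06,0x17] = b7 d3 b1 ca

  after D0: wrote 4B at 0x0f = 38c8a53a
  after D1: wrote 5B at 0x15 = d391caf5f9
  after D2: wrote 7B at 0x00 = d391caf5f98db1
  after D3: wrote 3B at 0x09 = 8db1cc
query mem[0x0e]=0xb7, mem[0x00]=0xd3, mem[0x06]=0xb1, mem[0x17]=0xca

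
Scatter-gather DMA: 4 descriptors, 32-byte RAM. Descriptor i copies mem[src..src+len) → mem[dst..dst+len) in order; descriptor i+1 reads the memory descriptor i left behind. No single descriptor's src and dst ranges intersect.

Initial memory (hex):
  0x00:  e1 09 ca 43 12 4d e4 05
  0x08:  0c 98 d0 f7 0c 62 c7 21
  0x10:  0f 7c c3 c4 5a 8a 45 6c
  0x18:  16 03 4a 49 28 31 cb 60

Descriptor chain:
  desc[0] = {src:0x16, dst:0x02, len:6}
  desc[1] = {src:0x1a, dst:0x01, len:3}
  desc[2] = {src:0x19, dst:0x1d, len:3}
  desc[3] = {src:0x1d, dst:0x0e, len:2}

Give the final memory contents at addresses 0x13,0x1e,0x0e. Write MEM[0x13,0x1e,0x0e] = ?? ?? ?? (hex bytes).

#0 dst[0x02+6] := {0x45,0x6c,0x16,0x03,0x4a,0x49}
#1 dst[0x01+3] := {0x4a,0x49,0x28}
#2 dst[0x1d+3] := {0x03,0x4a,0x49}
#3 dst[0x0e+2] := {0x03,0x4a}
query mem[0x13]=0xc4, mem[0x1e]=0x4a, mem[0x0e]=0x03

MEM[0x13,0x1e,0x0e] = c4 4a 03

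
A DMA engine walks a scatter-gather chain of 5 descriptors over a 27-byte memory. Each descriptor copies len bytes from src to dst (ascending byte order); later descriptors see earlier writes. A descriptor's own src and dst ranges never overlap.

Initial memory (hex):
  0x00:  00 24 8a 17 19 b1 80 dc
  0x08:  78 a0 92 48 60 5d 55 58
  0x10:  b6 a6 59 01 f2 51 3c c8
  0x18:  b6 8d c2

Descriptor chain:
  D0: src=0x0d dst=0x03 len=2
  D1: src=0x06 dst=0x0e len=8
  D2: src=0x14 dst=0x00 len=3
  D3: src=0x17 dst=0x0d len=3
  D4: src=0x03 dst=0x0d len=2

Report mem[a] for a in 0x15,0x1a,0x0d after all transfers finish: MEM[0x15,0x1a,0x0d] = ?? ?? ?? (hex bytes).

  after D0: wrote 2B at 0x03 = 5d55
  after D1: wrote 8B at 0x0e = 80dc78a09248605d
  after D2: wrote 3B at 0x00 = 605d3c
  after D3: wrote 3B at 0x0d = c8b68d
  after D4: wrote 2B at 0x0d = 5d55
query mem[0x15]=0x5d, mem[0x1a]=0xc2, mem[0x0d]=0x5d

MEM[0x15,0x1a,0x0d] = 5d c2 5d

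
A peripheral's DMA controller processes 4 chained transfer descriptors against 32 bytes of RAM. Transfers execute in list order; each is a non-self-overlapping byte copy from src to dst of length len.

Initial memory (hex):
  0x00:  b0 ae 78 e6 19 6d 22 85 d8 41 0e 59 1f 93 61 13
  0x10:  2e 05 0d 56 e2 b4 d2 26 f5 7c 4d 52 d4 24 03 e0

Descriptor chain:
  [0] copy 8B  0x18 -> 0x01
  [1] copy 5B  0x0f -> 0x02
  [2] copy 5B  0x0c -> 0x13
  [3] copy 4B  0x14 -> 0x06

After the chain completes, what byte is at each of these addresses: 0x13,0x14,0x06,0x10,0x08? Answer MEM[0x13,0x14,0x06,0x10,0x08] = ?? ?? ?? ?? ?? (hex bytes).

  after D0: wrote 8B at 0x01 = f57c4d52d42403e0
  after D1: wrote 5B at 0x02 = 132e050d56
  after D2: wrote 5B at 0x13 = 1f9361132e
  after D3: wrote 4B at 0x06 = 9361132e
query mem[0x13]=0x1f, mem[0x14]=0x93, mem[0x06]=0x93, mem[0x10]=0x2e, mem[0x08]=0x13

MEM[0x13,0x14,0x06,0x10,0x08] = 1f 93 93 2e 13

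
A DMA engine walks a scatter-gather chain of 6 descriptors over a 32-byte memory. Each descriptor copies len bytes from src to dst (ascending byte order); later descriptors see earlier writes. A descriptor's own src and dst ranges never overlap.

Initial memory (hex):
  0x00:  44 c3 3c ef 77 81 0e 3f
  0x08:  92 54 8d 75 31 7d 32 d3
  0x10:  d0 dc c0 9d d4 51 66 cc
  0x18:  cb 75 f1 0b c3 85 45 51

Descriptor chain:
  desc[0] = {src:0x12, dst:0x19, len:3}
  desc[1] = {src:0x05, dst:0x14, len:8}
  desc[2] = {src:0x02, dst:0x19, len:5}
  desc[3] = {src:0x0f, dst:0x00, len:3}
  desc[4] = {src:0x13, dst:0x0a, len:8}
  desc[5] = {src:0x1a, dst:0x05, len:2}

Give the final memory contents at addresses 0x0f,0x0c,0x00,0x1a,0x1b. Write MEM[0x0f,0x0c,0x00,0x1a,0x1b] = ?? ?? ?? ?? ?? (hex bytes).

#0 dst[0x19+3] := {0xc0,0x9d,0xd4}
#1 dst[0x14+8] := {0x81,0x0e,0x3f,0x92,0x54,0x8d,0x75,0x31}
#2 dst[0x19+5] := {0x3c,0xef,0x77,0x81,0x0e}
#3 dst[0x00+3] := {0xd3,0xd0,0xdc}
#4 dst[0x0a+8] := {0x9d,0x81,0x0e,0x3f,0x92,0x54,0x3c,0xef}
#5 dst[0x05+2] := {0xef,0x77}
query mem[0x0f]=0x54, mem[0x0c]=0x0e, mem[0x00]=0xd3, mem[0x1a]=0xef, mem[0x1b]=0x77

MEM[0x0f,0x0c,0x00,0x1a,0x1b] = 54 0e d3 ef 77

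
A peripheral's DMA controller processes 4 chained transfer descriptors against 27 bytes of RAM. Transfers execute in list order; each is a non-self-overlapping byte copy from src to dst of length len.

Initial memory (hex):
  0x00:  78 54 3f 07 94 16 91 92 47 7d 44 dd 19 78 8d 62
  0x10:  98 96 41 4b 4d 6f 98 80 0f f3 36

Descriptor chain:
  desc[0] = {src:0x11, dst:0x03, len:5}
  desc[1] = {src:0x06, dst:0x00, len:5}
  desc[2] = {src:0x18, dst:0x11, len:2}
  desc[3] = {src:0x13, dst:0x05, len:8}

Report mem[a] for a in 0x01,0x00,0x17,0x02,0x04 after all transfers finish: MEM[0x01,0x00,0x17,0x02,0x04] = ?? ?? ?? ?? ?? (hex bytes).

MEM[0x01,0x00,0x17,0x02,0x04] = 6f 4d 80 47 44

[0] 0x11->0x03 len=5 : 96 41 4b 4d 6f
[1] 0x06->0x00 len=5 : 4d 6f 47 7d 44
[2] 0x18->0x11 len=2 : 0f f3
[3] 0x13->0x05 len=8 : 4b 4d 6f 98 80 0f f3 36
query mem[0x01]=0x6f, mem[0x00]=0x4d, mem[0x17]=0x80, mem[0x02]=0x47, mem[0x04]=0x44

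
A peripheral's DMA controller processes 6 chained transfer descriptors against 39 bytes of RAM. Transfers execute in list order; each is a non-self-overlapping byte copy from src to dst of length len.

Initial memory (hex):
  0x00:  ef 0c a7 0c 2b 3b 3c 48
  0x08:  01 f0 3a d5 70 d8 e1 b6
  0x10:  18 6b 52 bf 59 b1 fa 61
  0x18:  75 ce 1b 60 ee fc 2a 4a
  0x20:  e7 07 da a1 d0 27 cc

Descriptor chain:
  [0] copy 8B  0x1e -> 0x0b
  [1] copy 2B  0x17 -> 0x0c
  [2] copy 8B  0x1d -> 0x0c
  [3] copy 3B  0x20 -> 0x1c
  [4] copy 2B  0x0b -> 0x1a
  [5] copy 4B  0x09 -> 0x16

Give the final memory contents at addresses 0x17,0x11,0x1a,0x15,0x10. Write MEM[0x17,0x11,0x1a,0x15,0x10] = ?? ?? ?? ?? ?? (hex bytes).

[0] 0x1e->0x0b len=8 : 2a 4a e7 07 da a1 d0 27
[1] 0x17->0x0c len=2 : 61 75
[2] 0x1d->0x0c len=8 : fc 2a 4a e7 07 da a1 d0
[3] 0x20->0x1c len=3 : e7 07 da
[4] 0x0b->0x1a len=2 : 2a fc
[5] 0x09->0x16 len=4 : f0 3a 2a fc
query mem[0x17]=0x3a, mem[0x11]=0xda, mem[0x1a]=0x2a, mem[0x15]=0xb1, mem[0x10]=0x07

MEM[0x17,0x11,0x1a,0x15,0x10] = 3a da 2a b1 07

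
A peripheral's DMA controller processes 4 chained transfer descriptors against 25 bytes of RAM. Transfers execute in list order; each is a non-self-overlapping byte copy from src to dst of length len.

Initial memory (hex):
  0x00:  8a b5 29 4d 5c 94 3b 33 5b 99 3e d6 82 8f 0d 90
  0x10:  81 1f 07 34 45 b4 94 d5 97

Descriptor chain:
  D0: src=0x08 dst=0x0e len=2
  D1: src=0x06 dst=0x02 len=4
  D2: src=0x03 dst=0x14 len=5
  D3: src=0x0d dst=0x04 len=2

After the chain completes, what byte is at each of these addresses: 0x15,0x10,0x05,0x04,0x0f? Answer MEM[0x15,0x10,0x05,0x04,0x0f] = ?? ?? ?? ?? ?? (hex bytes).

  after D0: wrote 2B at 0x0e = 5b99
  after D1: wrote 4B at 0x02 = 3b335b99
  after D2: wrote 5B at 0x14 = 335b993b33
  after D3: wrote 2B at 0x04 = 8f5b
query mem[0x15]=0x5b, mem[0x10]=0x81, mem[0x05]=0x5b, mem[0x04]=0x8f, mem[0x0f]=0x99

MEM[0x15,0x10,0x05,0x04,0x0f] = 5b 81 5b 8f 99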